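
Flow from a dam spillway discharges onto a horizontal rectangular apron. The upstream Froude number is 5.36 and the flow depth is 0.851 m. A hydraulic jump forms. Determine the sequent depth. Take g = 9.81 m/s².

y₂ = 6.04 m

Fr₁ = 5.36 (given).
From the momentum equation for a rectangular channel, y₂/y₁ = ½[√(1 + 8Fr₁²) − 1] = ½[√230.8 − 1] = 7.10.
y₂ = 7.10 × 0.851 = 6.04 m.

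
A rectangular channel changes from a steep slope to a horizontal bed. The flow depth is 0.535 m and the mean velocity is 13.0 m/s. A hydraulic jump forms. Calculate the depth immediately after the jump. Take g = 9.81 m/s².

y₂ = 4.03 m

Fr₁ = V₁/√(g·y₁) = 13.0/√(9.81×0.535) = 5.67.
Conjugate-depth relation: y₂/y₁ = ½[√(1 + 8Fr₁²) − 1] = ½[√258.6 − 1] = 7.54.
y₂ = 7.54 × 0.535 = 4.03 m.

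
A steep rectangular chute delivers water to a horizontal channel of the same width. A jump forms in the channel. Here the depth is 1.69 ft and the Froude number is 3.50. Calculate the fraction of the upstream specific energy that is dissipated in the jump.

Fr₁ = 3.50 (given).
Sequent-depth ratio: y₂/y₁ = ½[√(1 + 8Fr₁²) − 1] = ½[√99.00 − 1] = 4.47.
y₂ = 4.47 × 1.69 = 7.56 ft.
E₁ = y₁(1 + Fr₁²/2) = 1.69×(1 + 3.50²/2) = 12.0 ft. ΔE = (y₂ − y₁)³/(4y₁y₂) = 3.96 ft. ΔE/E₁ = 3.96/12.0 = 0.329.

ΔE/E₁ = 0.329 (32.9%)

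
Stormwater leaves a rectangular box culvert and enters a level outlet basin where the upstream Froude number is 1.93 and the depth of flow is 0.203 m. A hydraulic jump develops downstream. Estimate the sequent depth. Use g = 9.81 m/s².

y₂ = 0.462 m

Fr₁ = 1.93 (given).
By Bélanger, y₂/y₁ = ½[√(1 + 8Fr₁²) − 1] = ½[√30.80 − 1] = 2.27.
y₂ = 2.27 × 0.203 = 0.462 m.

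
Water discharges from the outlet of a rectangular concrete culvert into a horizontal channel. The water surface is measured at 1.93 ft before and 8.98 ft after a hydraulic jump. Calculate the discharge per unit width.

q = 55.2 ft²/s

For a rectangular channel the momentum equation gives q² = ½·g·y₁·y₂·(y₁ + y₂) = ½×32.2×1.93×8.98×10.9 = 3044.
q = √3044 = 55.2 ft²/s.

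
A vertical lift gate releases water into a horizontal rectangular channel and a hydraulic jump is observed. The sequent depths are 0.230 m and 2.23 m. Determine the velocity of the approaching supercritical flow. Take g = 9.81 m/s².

For a rectangular channel the momentum equation gives q² = ½·g·y₁·y₂·(y₁ + y₂) = ½×9.81×0.230×2.23×2.46 = 6.19.
q = √6.19 = 2.49 m²/s.
V₁ = q/y₁ = 2.49/0.230 = 10.8 m/s.

V₁ = 10.8 m/s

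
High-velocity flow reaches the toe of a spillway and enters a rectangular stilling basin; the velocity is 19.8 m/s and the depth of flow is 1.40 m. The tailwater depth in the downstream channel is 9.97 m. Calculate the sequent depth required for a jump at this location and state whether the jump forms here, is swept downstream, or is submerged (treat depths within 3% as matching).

y₂ = 9.90 m; the jump forms here

Fr₁ = V₁/√(g·y₁) = 19.8/√(9.81×1.40) = 5.34.
By Bélanger, y₂/y₁ = ½[√(1 + 8Fr₁²) − 1] = ½[√229.4 − 1] = 7.07.
y₂ = 7.07 × 1.40 = 9.90 m.
Tailwater y_tw = 9.97 m: y_tw ≈ y₂, so the jump forms here.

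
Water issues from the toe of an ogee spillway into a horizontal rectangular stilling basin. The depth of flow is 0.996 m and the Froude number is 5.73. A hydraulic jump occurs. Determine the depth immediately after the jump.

y₂ = 7.59 m

Fr₁ = 5.73 (given).
Bélanger equation: y₂/y₁ = ½[√(1 + 8Fr₁²) − 1] = ½[√263.7 − 1] = 7.62.
y₂ = 7.62 × 0.996 = 7.59 m.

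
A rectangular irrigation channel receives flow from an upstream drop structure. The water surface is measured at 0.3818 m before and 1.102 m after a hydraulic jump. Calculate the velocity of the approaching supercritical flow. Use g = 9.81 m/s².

For a rectangular channel the momentum equation gives q² = ½·g·y₁·y₂·(y₁ + y₂) = ½×9.81×0.3818×1.102×1.484 = 3.062.
q = √3.062 = 1.750 m²/s.
V₁ = q/y₁ = 1.750/0.3818 = 4.583 m/s.

V₁ = 4.583 m/s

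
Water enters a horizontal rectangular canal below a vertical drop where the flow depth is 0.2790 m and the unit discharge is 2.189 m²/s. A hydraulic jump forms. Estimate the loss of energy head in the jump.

V₁ = q/y₁ = 2.189/0.2790 = 7.846 m/s. Fr₁ = V₁/√(g·y₁) = 7.846/√(9.81×0.2790) = 4.742.
By Bélanger, y₂/y₁ = ½[√(1 + 8Fr₁²) − 1] = ½[√180.93 − 1] = 6.225.
y₂ = 6.225 × 0.2790 = 1.737 m.
V₂ = q/y₂ = 2.189/1.737 = 1.260 m/s. E₁ = y₁ + V₁²/2g = 3.417 m; E₂ = y₂ + V₂²/2g = 1.818 m. ΔE = E₁ − E₂ = 1.599 m.

ΔE = 1.599 m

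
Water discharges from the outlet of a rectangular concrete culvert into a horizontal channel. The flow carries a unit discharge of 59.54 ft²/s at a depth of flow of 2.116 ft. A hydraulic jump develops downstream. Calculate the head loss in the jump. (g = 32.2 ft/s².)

V₁ = q/y₁ = 59.54/2.116 = 28.14 ft/s. Fr₁ = V₁/√(g·y₁) = 28.14/√(32.2×2.116) = 3.409.
Sequent-depth ratio: y₂/y₁ = ½[√(1 + 8Fr₁²) − 1] = ½[√93.962 − 1] = 4.347.
y₂ = 4.347 × 2.116 = 9.198 ft.
Head loss: ΔE = (y₂ − y₁)³/(4y₁y₂) = (9.198 − 2.116)³/(4×2.116×9.198) = 355.1/77.85 = 4.562 ft.

ΔE = 4.562 ft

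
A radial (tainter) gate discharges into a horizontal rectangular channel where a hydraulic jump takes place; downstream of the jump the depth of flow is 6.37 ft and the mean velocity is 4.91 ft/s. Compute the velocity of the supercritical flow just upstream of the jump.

Fr₂ = V₂/√(g·y₂) = 4.91/√(32.2×6.37) = 0.343.
The Bélanger relation is symmetric: y₁/y₂ = ½[√(1 + 8Fr₂²) − 1] = ½[√1.940 − 1] = 0.196.
y₁ = 0.196 × 6.37 = 1.25 ft.
V₁ = q/y₁ = 31.3/1.25 = 25.0 ft/s.

V₁ = 25.0 ft/s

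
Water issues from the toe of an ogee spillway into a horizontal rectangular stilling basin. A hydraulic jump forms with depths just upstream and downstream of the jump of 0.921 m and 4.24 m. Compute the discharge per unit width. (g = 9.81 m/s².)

For a rectangular channel the momentum equation gives q² = ½·g·y₁·y₂·(y₁ + y₂) = ½×9.81×0.921×4.24×5.16 = 98.9.
q = √98.9 = 9.94 m²/s.

q = 9.94 m²/s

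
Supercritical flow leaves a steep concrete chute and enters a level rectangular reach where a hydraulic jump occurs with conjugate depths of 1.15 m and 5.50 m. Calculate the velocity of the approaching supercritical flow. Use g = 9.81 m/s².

For a rectangular channel the momentum equation gives q² = ½·g·y₁·y₂·(y₁ + y₂) = ½×9.81×1.15×5.50×6.65 = 206.
q = √206 = 14.4 m²/s.
V₁ = q/y₁ = 14.4/1.15 = 12.5 m/s.

V₁ = 12.5 m/s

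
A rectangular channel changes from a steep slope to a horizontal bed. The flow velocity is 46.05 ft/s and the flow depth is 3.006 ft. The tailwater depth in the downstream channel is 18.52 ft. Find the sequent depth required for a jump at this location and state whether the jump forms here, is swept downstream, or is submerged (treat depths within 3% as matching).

Fr₁ = V₁/√(g·y₁) = 46.05/√(32.2×3.006) = 4.681.
From the momentum equation for a rectangular channel, y₂/y₁ = ½[√(1 + 8Fr₁²) − 1] = ½[√176.27 − 1] = 6.138.
y₂ = 6.138 × 3.006 = 18.45 ft.
Tailwater y_tw = 18.52 ft: y_tw ≈ y₂, so the jump forms here.

y₂ = 18.45 ft; the jump forms here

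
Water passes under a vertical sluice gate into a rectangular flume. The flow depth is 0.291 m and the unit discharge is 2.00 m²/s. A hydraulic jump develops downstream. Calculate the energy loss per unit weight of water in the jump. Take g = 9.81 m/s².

V₁ = q/y₁ = 2.00/0.291 = 6.87 m/s. Fr₁ = V₁/√(g·y₁) = 6.87/√(9.81×0.291) = 4.07.
From the momentum equation for a rectangular channel, y₂/y₁ = ½[√(1 + 8Fr₁²) − 1] = ½[√133.4 − 1] = 5.27.
y₂ = 5.27 × 0.291 = 1.53 m.
V₂ = q/y₂ = 2.00/1.53 = 1.30 m/s. E₁ = y₁ + V₁²/2g = 2.70 m; E₂ = y₂ + V₂²/2g = 1.62 m. ΔE = E₁ − E₂ = 1.08 m.

ΔE = 1.08 m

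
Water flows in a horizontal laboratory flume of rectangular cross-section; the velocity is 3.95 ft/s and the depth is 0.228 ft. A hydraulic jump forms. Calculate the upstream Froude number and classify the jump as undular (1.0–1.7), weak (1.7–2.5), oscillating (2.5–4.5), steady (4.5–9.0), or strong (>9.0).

Fr₁ = V₁/√(g·y₁) = 3.95/√(32.2×0.228) = 1.46.
Fr₁ = 1.46 lies in the undular range.

Fr₁ = 1.46; undular jump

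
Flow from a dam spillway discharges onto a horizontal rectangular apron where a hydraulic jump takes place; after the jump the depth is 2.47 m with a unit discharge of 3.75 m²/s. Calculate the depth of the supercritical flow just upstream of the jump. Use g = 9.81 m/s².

y₁ = 0.404 m

V₂ = q/y₂ = 3.75/2.47 = 1.52 m/s; Fr₂ = V₂/√(g·y₂) = 0.308.
The Bélanger relation is symmetric: y₁/y₂ = ½[√(1 + 8Fr₂²) − 1] = ½[√1.761 − 1] = 0.164.
y₁ = 0.164 × 2.47 = 0.404 m.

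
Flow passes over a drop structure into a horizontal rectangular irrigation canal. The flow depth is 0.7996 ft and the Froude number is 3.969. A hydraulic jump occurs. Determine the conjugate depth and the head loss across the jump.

Fr₁ = 3.969 (given).
Bélanger equation: y₂/y₁ = ½[√(1 + 8Fr₁²) − 1] = ½[√127.02 − 1] = 5.135.
y₂ = 5.135 × 0.7996 = 4.106 ft.
V₁ = Fr₁·√(g·y₁) = 3.969×√(32.2×0.7996) = 20.14 ft/s; q = V₁·y₁ = 16.10 ft²/s. V₂ = q/y₂ = 16.10/4.106 = 3.922 ft/s. E₁ = y₁ + V₁²/2g = 7.098 ft; E₂ = y₂ + V₂²/2g = 4.345 ft. ΔE = E₁ − E₂ = 2.753 ft.

y₂ = 4.106 ft; ΔE = 2.753 ft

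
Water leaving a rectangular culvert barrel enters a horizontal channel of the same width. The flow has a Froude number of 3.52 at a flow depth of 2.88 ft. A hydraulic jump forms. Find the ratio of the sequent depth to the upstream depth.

Fr₁ = 3.52 (given).
Sequent-depth ratio: y₂/y₁ = ½[√(1 + 8Fr₁²) − 1] = ½[√100.1 − 1] = 4.50.

y₂/y₁ = 4.50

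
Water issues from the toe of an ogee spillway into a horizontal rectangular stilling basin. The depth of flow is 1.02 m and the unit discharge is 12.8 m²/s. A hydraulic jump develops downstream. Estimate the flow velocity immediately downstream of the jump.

V₂ = 2.44 m/s

V₁ = q/y₁ = 12.8/1.02 = 12.5 m/s. Fr₁ = V₁/√(g·y₁) = 12.5/√(9.81×1.02) = 3.97.
From the momentum equation for a rectangular channel, y₂/y₁ = ½[√(1 + 8Fr₁²) − 1] = ½[√126.9 − 1] = 5.13.
y₂ = 5.13 × 1.02 = 5.24 m.
V₂ = q/y₂ = 12.8/5.24 = 2.44 m/s.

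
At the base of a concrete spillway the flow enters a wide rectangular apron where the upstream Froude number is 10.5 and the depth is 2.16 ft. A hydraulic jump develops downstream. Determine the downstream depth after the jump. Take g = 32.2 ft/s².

y₂ = 31.0 ft

Fr₁ = 10.5 (given).
Conjugate-depth relation: y₂/y₁ = ½[√(1 + 8Fr₁²) − 1] = ½[√883.0 − 1] = 14.4.
y₂ = 14.4 × 2.16 = 31.0 ft.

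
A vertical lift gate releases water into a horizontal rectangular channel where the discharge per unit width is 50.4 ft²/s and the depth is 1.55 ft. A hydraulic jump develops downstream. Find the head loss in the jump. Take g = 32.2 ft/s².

ΔE = 8.17 ft

V₁ = q/y₁ = 50.4/1.55 = 32.5 ft/s. Fr₁ = V₁/√(g·y₁) = 32.5/√(32.2×1.55) = 4.60.
By Bélanger, y₂/y₁ = ½[√(1 + 8Fr₁²) − 1] = ½[√170.5 − 1] = 6.03.
y₂ = 6.03 × 1.55 = 9.34 ft.
Head loss: ΔE = (y₂ − y₁)³/(4y₁y₂) = (9.34 − 1.55)³/(4×1.55×9.34) = 473/57.9 = 8.17 ft.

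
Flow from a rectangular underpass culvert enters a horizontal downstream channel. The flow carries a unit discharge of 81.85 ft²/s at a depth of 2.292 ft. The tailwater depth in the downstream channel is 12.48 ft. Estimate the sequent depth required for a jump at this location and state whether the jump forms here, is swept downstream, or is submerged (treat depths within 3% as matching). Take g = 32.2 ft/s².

V₁ = q/y₁ = 81.85/2.292 = 35.71 ft/s. Fr₁ = V₁/√(g·y₁) = 35.71/√(32.2×2.292) = 4.157.
Bélanger equation: y₂/y₁ = ½[√(1 + 8Fr₁²) − 1] = ½[√139.24 − 1] = 5.400.
y₂ = 5.400 × 2.292 = 12.38 ft.
Tailwater y_tw = 12.48 ft: y_tw ≈ y₂, so the jump forms here.

y₂ = 12.38 ft; the jump forms here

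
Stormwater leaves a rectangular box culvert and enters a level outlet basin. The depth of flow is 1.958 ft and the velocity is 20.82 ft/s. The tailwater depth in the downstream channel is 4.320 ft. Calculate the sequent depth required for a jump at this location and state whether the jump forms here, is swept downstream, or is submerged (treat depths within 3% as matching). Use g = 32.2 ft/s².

Fr₁ = V₁/√(g·y₁) = 20.82/√(32.2×1.958) = 2.622.
Sequent-depth ratio: y₂/y₁ = ½[√(1 + 8Fr₁²) − 1] = ½[√56.003 − 1] = 3.242.
y₂ = 3.242 × 1.958 = 6.347 ft.
Tailwater y_tw = 4.320 ft: y_tw < y₂, so the jump is swept downstream.

y₂ = 6.347 ft; the jump is swept downstream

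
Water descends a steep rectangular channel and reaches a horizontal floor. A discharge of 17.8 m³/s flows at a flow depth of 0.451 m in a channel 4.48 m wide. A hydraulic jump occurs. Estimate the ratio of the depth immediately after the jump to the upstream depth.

y₂/y₁ = 5.44

q = Q/b = 17.8/4.48 = 3.97 m²/s; V₁ = q/y₁ = 8.81 m/s. Fr₁ = V₁/√(g·y₁) = 4.19.
From the momentum equation for a rectangular channel, y₂/y₁ = ½[√(1 + 8Fr₁²) − 1] = ½[√141.3 − 1] = 5.44.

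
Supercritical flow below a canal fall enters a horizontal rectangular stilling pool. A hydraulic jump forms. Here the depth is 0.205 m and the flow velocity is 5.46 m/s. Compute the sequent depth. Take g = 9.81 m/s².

Fr₁ = V₁/√(g·y₁) = 5.46/√(9.81×0.205) = 3.85.
From the momentum equation for a rectangular channel, y₂/y₁ = ½[√(1 + 8Fr₁²) − 1] = ½[√119.6 − 1] = 4.97.
y₂ = 4.97 × 0.205 = 1.02 m.

y₂ = 1.02 m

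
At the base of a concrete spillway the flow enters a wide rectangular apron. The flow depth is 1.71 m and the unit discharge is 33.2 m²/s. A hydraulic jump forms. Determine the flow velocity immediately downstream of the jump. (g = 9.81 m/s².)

V₂ = 3.12 m/s

V₁ = q/y₁ = 33.2/1.71 = 19.4 m/s. Fr₁ = V₁/√(g·y₁) = 19.4/√(9.81×1.71) = 4.74.
By Bélanger, y₂/y₁ = ½[√(1 + 8Fr₁²) − 1] = ½[√180.8 − 1] = 6.22.
y₂ = 6.22 × 1.71 = 10.6 m.
V₂ = q/y₂ = 33.2/10.6 = 3.12 m/s.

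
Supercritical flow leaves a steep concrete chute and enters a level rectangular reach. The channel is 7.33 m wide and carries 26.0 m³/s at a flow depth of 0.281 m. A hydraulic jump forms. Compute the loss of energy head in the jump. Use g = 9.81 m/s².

q = Q/b = 26.0/7.33 = 3.55 m²/s; V₁ = q/y₁ = 12.6 m/s. Fr₁ = V₁/√(g·y₁) = 7.60.
Conjugate-depth relation: y₂/y₁ = ½[√(1 + 8Fr₁²) − 1] = ½[√463.4 − 1] = 10.3.
y₂ = 10.3 × 0.281 = 2.88 m.
Head loss: ΔE = (y₂ − y₁)³/(4y₁y₂) = (2.88 − 0.281)³/(4×0.281×2.88) = 17.6/3.24 = 5.44 m.

ΔE = 5.44 m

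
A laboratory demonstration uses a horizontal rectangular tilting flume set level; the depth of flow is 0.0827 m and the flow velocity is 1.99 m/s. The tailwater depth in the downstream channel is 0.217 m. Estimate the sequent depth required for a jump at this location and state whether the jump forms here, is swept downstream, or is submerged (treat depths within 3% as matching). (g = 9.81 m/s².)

y₂ = 0.220 m; the jump forms here

Fr₁ = V₁/√(g·y₁) = 1.99/√(9.81×0.0827) = 2.21.
Conjugate-depth relation: y₂/y₁ = ½[√(1 + 8Fr₁²) − 1] = ½[√40.05 − 1] = 2.66.
y₂ = 2.66 × 0.0827 = 0.220 m.
Tailwater y_tw = 0.217 m: y_tw ≈ y₂, so the jump forms here.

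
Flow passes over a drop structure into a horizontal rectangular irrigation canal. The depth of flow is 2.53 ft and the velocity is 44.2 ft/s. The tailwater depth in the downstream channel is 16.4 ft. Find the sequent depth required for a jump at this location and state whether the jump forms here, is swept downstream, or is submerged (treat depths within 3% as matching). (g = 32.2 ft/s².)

Fr₁ = V₁/√(g·y₁) = 44.2/√(32.2×2.53) = 4.90.
From the momentum equation for a rectangular channel, y₂/y₁ = ½[√(1 + 8Fr₁²) − 1] = ½[√192.8 − 1] = 6.44.
y₂ = 6.44 × 2.53 = 16.3 ft.
Tailwater y_tw = 16.4 ft: y_tw ≈ y₂, so the jump forms here.

y₂ = 16.3 ft; the jump forms here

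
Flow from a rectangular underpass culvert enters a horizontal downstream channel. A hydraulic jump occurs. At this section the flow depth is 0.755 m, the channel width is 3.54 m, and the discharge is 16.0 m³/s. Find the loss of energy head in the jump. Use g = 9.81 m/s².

ΔE = 0.320 m

q = Q/b = 16.0/3.54 = 4.52 m²/s; V₁ = q/y₁ = 5.99 m/s. Fr₁ = V₁/√(g·y₁) = 2.20.
Conjugate-depth relation: y₂/y₁ = ½[√(1 + 8Fr₁²) − 1] = ½[√39.71 − 1] = 2.65.
y₂ = 2.65 × 0.755 = 2.00 m.
Head loss: ΔE = (y₂ − y₁)³/(4y₁y₂) = (2.00 − 0.755)³/(4×0.755×2.00) = 1.94/6.04 = 0.320 m.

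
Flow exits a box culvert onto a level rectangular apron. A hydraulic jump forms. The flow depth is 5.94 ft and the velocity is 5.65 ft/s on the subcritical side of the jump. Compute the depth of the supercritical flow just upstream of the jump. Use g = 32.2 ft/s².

y₁ = 1.57 ft

Fr₂ = V₂/√(g·y₂) = 5.65/√(32.2×5.94) = 0.409.
The Bélanger relation is symmetric: y₁/y₂ = ½[√(1 + 8Fr₂²) − 1] = ½[√2.335 − 1] = 0.264.
y₁ = 0.264 × 5.94 = 1.57 ft.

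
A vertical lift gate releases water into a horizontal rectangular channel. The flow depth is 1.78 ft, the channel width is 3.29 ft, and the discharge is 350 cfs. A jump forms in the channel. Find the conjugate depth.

y₂ = 19.0 ft

q = Q/b = 350/3.29 = 106 ft²/s; V₁ = q/y₁ = 59.8 ft/s. Fr₁ = V₁/√(g·y₁) = 7.89.
By Bélanger, y₂/y₁ = ½[√(1 + 8Fr₁²) − 1] = ½[√499.6 − 1] = 10.7.
y₂ = 10.7 × 1.78 = 19.0 ft.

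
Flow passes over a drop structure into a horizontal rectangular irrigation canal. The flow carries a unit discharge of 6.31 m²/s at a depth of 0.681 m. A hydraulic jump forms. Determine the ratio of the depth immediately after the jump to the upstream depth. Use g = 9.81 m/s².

V₁ = q/y₁ = 6.31/0.681 = 9.27 m/s. Fr₁ = V₁/√(g·y₁) = 9.27/√(9.81×0.681) = 3.58.
Bélanger equation: y₂/y₁ = ½[√(1 + 8Fr₁²) − 1] = ½[√103.8 − 1] = 4.59.

y₂/y₁ = 4.59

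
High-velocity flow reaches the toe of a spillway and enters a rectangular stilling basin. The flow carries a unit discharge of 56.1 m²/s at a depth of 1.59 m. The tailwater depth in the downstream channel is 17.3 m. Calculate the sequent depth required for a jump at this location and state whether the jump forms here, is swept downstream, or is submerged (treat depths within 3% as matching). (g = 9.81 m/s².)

V₁ = q/y₁ = 56.1/1.59 = 35.3 m/s. Fr₁ = V₁/√(g·y₁) = 35.3/√(9.81×1.59) = 8.93.
By Bélanger, y₂/y₁ = ½[√(1 + 8Fr₁²) − 1] = ½[√639.5 − 1] = 12.1.
y₂ = 12.1 × 1.59 = 19.3 m.
Tailwater y_tw = 17.3 m: y_tw < y₂, so the jump is swept downstream.

y₂ = 19.3 m; the jump is swept downstream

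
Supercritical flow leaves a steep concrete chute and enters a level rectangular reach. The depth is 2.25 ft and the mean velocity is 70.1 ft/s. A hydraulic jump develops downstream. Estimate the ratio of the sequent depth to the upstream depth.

y₂/y₁ = 11.2

Fr₁ = V₁/√(g·y₁) = 70.1/√(32.2×2.25) = 8.24.
Conjugate-depth relation: y₂/y₁ = ½[√(1 + 8Fr₁²) − 1] = ½[√543.6 − 1] = 11.2.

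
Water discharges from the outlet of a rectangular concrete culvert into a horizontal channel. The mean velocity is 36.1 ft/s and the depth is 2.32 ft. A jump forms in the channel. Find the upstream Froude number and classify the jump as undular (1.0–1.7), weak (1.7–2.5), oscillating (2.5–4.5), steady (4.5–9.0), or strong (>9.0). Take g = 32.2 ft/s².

Fr₁ = 4.18; oscillating jump

Fr₁ = V₁/√(g·y₁) = 36.1/√(32.2×2.32) = 4.18.
Fr₁ = 4.18 lies in the oscillating range.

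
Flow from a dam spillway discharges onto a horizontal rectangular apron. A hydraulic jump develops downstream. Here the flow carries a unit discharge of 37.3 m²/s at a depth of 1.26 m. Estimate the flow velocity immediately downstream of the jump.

V₁ = q/y₁ = 37.3/1.26 = 29.6 m/s. Fr₁ = V₁/√(g·y₁) = 29.6/√(9.81×1.26) = 8.42.
From the momentum equation for a rectangular channel, y₂/y₁ = ½[√(1 + 8Fr₁²) − 1] = ½[√568.2 − 1] = 11.4.
y₂ = 11.4 × 1.26 = 14.4 m.
V₂ = q/y₂ = 37.3/14.4 = 2.59 m/s.

V₂ = 2.59 m/s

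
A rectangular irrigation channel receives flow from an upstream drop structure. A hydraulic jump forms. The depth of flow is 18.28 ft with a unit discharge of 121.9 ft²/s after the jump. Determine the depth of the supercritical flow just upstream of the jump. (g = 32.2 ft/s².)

V₂ = q/y₂ = 121.9/18.28 = 6.668 ft/s; Fr₂ = V₂/√(g·y₂) = 0.2749.
From the momentum equation (using Fr₂), y₁/y₂ = ½[√(1 + 8Fr₂²) − 1] = ½[√1.6044 − 1] = 0.1333.
y₁ = 0.1333 × 18.28 = 2.437 ft.

y₁ = 2.437 ft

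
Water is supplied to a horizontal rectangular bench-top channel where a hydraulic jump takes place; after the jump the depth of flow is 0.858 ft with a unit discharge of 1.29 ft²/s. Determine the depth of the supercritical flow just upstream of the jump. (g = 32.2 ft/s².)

y₁ = 0.123 ft

V₂ = q/y₂ = 1.29/0.858 = 1.50 ft/s; Fr₂ = V₂/√(g·y₂) = 0.286.
From the momentum equation (using Fr₂), y₁/y₂ = ½[√(1 + 8Fr₂²) − 1] = ½[√1.655 − 1] = 0.143.
y₁ = 0.143 × 0.858 = 0.123 ft.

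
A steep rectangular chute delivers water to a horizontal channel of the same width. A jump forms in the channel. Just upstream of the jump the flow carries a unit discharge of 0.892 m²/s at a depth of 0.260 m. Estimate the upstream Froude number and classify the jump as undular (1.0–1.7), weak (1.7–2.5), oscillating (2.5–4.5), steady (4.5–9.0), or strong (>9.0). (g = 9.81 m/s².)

V₁ = q/y₁ = 0.892/0.260 = 3.43 m/s. Fr₁ = V₁/√(g·y₁) = 3.43/√(9.81×0.260) = 2.15.
Fr₁ = 2.15 lies in the weak range.

Fr₁ = 2.15; weak jump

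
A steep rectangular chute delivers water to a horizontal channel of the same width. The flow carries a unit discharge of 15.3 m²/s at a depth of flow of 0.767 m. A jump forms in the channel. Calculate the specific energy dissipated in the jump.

V₁ = q/y₁ = 15.3/0.767 = 19.9 m/s. Fr₁ = V₁/√(g·y₁) = 19.9/√(9.81×0.767) = 7.27.
Sequent-depth ratio: y₂/y₁ = ½[√(1 + 8Fr₁²) − 1] = ½[√424.1 − 1] = 9.80.
y₂ = 9.80 × 0.767 = 7.51 m.
V₂ = q/y₂ = 15.3/7.51 = 2.04 m/s. E₁ = y₁ + V₁²/2g = 21.0 m; E₂ = y₂ + V₂²/2g = 7.73 m. ΔE = E₁ − E₂ = 13.3 m.

ΔE = 13.3 m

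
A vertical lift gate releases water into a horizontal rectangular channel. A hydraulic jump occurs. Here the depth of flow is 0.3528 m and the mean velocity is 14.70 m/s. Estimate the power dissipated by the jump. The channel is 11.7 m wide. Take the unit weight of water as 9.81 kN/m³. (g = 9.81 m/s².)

Fr₁ = V₁/√(g·y₁) = 14.70/√(9.81×0.3528) = 7.902.
Conjugate-depth relation: y₂/y₁ = ½[√(1 + 8Fr₁²) − 1] = ½[√500.49 − 1] = 10.69.
y₂ = 10.69 × 0.3528 = 3.770 m.
q = V₁·y₁ = 14.70 × 0.3528 = 5.186 m²/s. V₂ = q/y₂ = 5.186/3.770 = 1.376 m/s. E₁ = y₁ + V₁²/2g = 11.37 m; E₂ = y₂ + V₂²/2g = 3.866 m. ΔE = E₁ − E₂ = 7.500 m.
Q = q·b = 5.186 × 11.7 = 60.68 m³/s. P = γ·Q·ΔE = 9.81 × 60.68 × 7.500 = 4464 kW.

P = 4464 kW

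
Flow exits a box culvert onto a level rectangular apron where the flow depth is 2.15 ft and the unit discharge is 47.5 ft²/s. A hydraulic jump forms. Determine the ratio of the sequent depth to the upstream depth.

V₁ = q/y₁ = 47.5/2.15 = 22.1 ft/s. Fr₁ = V₁/√(g·y₁) = 22.1/√(32.2×2.15) = 2.66.
Conjugate-depth relation: y₂/y₁ = ½[√(1 + 8Fr₁²) − 1] = ½[√57.40 − 1] = 3.29.

y₂/y₁ = 3.29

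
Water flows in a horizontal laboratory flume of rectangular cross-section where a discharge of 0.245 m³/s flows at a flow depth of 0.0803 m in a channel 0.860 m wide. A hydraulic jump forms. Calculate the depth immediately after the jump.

y₂ = 0.416 m

q = Q/b = 0.245/0.860 = 0.285 m²/s; V₁ = q/y₁ = 3.55 m/s. Fr₁ = V₁/√(g·y₁) = 4.00.
Bélanger equation: y₂/y₁ = ½[√(1 + 8Fr₁²) − 1] = ½[√128.8 − 1] = 5.18.
y₂ = 5.18 × 0.0803 = 0.416 m.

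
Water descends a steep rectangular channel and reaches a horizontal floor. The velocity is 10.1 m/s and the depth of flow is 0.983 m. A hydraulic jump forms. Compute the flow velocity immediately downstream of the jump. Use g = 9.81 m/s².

V₂ = 2.45 m/s

Fr₁ = V₁/√(g·y₁) = 10.1/√(9.81×0.983) = 3.25.
Sequent-depth ratio: y₂/y₁ = ½[√(1 + 8Fr₁²) − 1] = ½[√85.63 − 1] = 4.13.
y₂ = 4.13 × 0.983 = 4.06 m.
q = V₁·y₁ = 10.1 × 0.983 = 9.93 m²/s.
V₂ = q/y₂ = 9.93/4.06 = 2.45 m/s.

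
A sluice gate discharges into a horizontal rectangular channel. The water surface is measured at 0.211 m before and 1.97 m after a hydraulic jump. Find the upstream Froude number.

For a rectangular channel the momentum equation gives q² = ½·g·y₁·y₂·(y₁ + y₂) = ½×9.81×0.211×1.97×2.18 = 4.45.
q = √4.45 = 2.11 m²/s.
V₁ = q/y₁ = 9.99 m/s; Fr₁ = V₁/√(g·y₁) = 6.95.

Fr₁ = 6.95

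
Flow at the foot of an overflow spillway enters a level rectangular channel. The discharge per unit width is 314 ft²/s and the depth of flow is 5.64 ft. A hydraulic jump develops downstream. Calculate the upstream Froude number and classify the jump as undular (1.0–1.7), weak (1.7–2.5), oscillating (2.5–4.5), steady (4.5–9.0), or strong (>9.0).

Fr₁ = 4.13; oscillating jump

V₁ = q/y₁ = 314/5.64 = 55.7 ft/s. Fr₁ = V₁/√(g·y₁) = 55.7/√(32.2×5.64) = 4.13.
Fr₁ = 4.13 lies in the oscillating range.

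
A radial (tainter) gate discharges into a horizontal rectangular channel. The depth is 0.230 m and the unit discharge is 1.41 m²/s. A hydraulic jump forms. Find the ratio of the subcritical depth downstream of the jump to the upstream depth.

V₁ = q/y₁ = 1.41/0.230 = 6.13 m/s. Fr₁ = V₁/√(g·y₁) = 6.13/√(9.81×0.230) = 4.08.
From the momentum equation for a rectangular channel, y₂/y₁ = ½[√(1 + 8Fr₁²) − 1] = ½[√134.3 − 1] = 5.29.

y₂/y₁ = 5.29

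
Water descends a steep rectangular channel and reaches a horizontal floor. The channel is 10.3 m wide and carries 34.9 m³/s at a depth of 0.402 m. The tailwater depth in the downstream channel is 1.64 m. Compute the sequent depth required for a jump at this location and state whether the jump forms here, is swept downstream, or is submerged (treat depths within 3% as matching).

q = Q/b = 34.9/10.3 = 3.39 m²/s; V₁ = q/y₁ = 8.43 m/s. Fr₁ = V₁/√(g·y₁) = 4.24.
Bélanger equation: y₂/y₁ = ½[√(1 + 8Fr₁²) − 1] = ½[√145.1 − 1] = 5.52.
y₂ = 5.52 × 0.402 = 2.22 m.
Tailwater y_tw = 1.64 m: y_tw < y₂, so the jump is swept downstream.

y₂ = 2.22 m; the jump is swept downstream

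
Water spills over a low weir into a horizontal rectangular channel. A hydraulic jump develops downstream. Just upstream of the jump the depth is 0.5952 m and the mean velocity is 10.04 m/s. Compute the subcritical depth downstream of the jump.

y₂ = 3.212 m

Fr₁ = V₁/√(g·y₁) = 10.04/√(9.81×0.5952) = 4.155.
Sequent-depth ratio: y₂/y₁ = ½[√(1 + 8Fr₁²) − 1] = ½[√139.11 − 1] = 5.397.
y₂ = 5.397 × 0.5952 = 3.212 m.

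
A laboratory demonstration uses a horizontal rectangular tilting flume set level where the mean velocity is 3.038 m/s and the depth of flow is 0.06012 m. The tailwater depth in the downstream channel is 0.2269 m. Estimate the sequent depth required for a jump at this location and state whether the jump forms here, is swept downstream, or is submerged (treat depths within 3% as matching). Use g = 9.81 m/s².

y₂ = 0.3076 m; the jump is swept downstream

Fr₁ = V₁/√(g·y₁) = 3.038/√(9.81×0.06012) = 3.956.
From the momentum equation for a rectangular channel, y₂/y₁ = ½[√(1 + 8Fr₁²) − 1] = ½[√126.19 − 1] = 5.117.
y₂ = 5.117 × 0.06012 = 0.3076 m.
Tailwater y_tw = 0.2269 m: y_tw < y₂, so the jump is swept downstream.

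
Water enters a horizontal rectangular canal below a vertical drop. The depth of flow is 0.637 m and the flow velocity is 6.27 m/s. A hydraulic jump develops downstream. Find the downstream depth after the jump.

y₂ = 1.96 m

Fr₁ = V₁/√(g·y₁) = 6.27/√(9.81×0.637) = 2.51.
Sequent-depth ratio: y₂/y₁ = ½[√(1 + 8Fr₁²) − 1] = ½[√51.33 − 1] = 3.08.
y₂ = 3.08 × 0.637 = 1.96 m.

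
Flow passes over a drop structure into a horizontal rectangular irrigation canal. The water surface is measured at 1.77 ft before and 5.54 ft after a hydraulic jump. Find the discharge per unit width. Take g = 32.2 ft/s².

For a rectangular channel the momentum equation gives q² = ½·g·y₁·y₂·(y₁ + y₂) = ½×32.2×1.77×5.54×7.31 = 1154.
q = √1154 = 34.0 ft²/s.

q = 34.0 ft²/s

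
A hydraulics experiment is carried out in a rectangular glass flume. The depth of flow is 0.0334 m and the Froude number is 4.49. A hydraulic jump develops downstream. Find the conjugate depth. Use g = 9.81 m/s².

Fr₁ = 4.49 (given).
Sequent-depth ratio: y₂/y₁ = ½[√(1 + 8Fr₁²) − 1] = ½[√162.3 − 1] = 5.87.
y₂ = 5.87 × 0.0334 = 0.196 m.

y₂ = 0.196 m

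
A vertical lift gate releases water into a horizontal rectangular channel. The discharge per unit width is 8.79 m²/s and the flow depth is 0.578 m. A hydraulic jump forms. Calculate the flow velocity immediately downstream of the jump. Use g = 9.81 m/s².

V₂ = 1.78 m/s

V₁ = q/y₁ = 8.79/0.578 = 15.2 m/s. Fr₁ = V₁/√(g·y₁) = 15.2/√(9.81×0.578) = 6.39.
Conjugate-depth relation: y₂/y₁ = ½[√(1 + 8Fr₁²) − 1] = ½[√327.3 − 1] = 8.55.
y₂ = 8.55 × 0.578 = 4.94 m.
V₂ = q/y₂ = 8.79/4.94 = 1.78 m/s.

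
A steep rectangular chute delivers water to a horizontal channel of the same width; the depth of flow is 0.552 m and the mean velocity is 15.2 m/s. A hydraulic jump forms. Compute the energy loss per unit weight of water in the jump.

Fr₁ = V₁/√(g·y₁) = 15.2/√(9.81×0.552) = 6.53.
From the momentum equation for a rectangular channel, y₂/y₁ = ½[√(1 + 8Fr₁²) − 1] = ½[√342.3 − 1] = 8.75.
y₂ = 8.75 × 0.552 = 4.83 m.
Head loss: ΔE = (y₂ − y₁)³/(4y₁y₂) = (4.83 − 0.552)³/(4×0.552×4.83) = 78.3/10.7 = 7.34 m.

ΔE = 7.34 m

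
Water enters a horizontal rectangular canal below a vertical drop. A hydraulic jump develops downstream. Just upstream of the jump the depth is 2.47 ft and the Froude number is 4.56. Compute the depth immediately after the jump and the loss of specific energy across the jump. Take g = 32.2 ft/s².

y₂ = 14.7 ft; ΔE = 12.7 ft

Fr₁ = 4.56 (given).
From the momentum equation for a rectangular channel, y₂/y₁ = ½[√(1 + 8Fr₁²) − 1] = ½[√167.3 − 1] = 5.97.
y₂ = 5.97 × 2.47 = 14.7 ft.
V₁ = Fr₁·√(g·y₁) = 4.56×√(32.2×2.47) = 40.7 ft/s; q = V₁·y₁ = 100 ft²/s. V₂ = q/y₂ = 100/14.7 = 6.81 ft/s. E₁ = y₁ + V₁²/2g = 28.2 ft; E₂ = y₂ + V₂²/2g = 15.5 ft. ΔE = E₁ − E₂ = 12.7 ft.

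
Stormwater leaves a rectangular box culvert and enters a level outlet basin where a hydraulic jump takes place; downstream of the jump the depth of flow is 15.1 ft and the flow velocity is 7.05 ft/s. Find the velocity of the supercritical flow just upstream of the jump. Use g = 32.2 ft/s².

V₁ = 40.5 ft/s

Fr₂ = V₂/√(g·y₂) = 7.05/√(32.2×15.1) = 0.320.
From the momentum equation (using Fr₂), y₁/y₂ = ½[√(1 + 8Fr₂²) − 1] = ½[√1.818 − 1] = 0.174.
y₁ = 0.174 × 15.1 = 2.63 ft.
V₁ = q/y₁ = 106/2.63 = 40.5 ft/s.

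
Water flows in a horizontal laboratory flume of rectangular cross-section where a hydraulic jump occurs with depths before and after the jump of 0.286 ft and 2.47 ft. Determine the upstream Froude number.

Fr₁ = 6.45

For a rectangular channel the momentum equation gives q² = ½·g·y₁·y₂·(y₁ + y₂) = ½×32.2×0.286×2.47×2.76 = 31.3.
q = √31.3 = 5.60 ft²/s.
V₁ = q/y₁ = 19.6 ft/s; Fr₁ = V₁/√(g·y₁) = 6.45.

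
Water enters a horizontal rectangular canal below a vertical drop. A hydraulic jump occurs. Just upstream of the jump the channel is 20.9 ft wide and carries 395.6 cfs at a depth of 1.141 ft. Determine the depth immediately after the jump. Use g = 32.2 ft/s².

y₂ = 3.882 ft

q = Q/b = 395.6/20.9 = 18.93 ft²/s; V₁ = q/y₁ = 16.59 ft/s. Fr₁ = V₁/√(g·y₁) = 2.737.
By Bélanger, y₂/y₁ = ½[√(1 + 8Fr₁²) − 1] = ½[√60.924 − 1] = 3.403.
y₂ = 3.403 × 1.141 = 3.882 ft.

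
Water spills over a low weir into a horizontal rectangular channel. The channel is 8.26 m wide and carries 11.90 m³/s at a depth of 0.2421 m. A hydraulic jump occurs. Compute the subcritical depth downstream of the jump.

q = Q/b = 11.90/8.26 = 1.441 m²/s; V₁ = q/y₁ = 5.951 m/s. Fr₁ = V₁/√(g·y₁) = 3.861.
From the momentum equation for a rectangular channel, y₂/y₁ = ½[√(1 + 8Fr₁²) − 1] = ½[√120.28 − 1] = 4.984.
y₂ = 4.984 × 0.2421 = 1.207 m.

y₂ = 1.207 m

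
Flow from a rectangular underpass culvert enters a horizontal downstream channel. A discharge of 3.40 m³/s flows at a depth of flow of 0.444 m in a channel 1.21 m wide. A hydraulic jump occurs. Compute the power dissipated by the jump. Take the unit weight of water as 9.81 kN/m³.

q = Q/b = 3.40/1.21 = 2.81 m²/s; V₁ = q/y₁ = 6.33 m/s. Fr₁ = V₁/√(g·y₁) = 3.03.
Bélanger equation: y₂/y₁ = ½[√(1 + 8Fr₁²) − 1] = ½[√74.56 − 1] = 3.82.
y₂ = 3.82 × 0.444 = 1.69 m.
V₂ = q/y₂ = 2.81/1.69 = 1.66 m/s. E₁ = y₁ + V₁²/2g = 2.49 m; E₂ = y₂ + V₂²/2g = 1.84 m. ΔE = E₁ − E₂ = 0.650 m.
P = γ·Q·ΔE = 9.81 × 3.40 × 0.650 = 21.7 kW.

P = 21.7 kW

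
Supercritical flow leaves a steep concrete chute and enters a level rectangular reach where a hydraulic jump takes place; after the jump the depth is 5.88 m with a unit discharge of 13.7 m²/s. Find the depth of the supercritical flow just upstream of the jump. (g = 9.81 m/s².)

V₂ = q/y₂ = 13.7/5.88 = 2.33 m/s; Fr₂ = V₂/√(g·y₂) = 0.307.
From the momentum equation (using Fr₂), y₁/y₂ = ½[√(1 + 8Fr₂²) − 1] = ½[√1.753 − 1] = 0.162.
y₁ = 0.162 × 5.88 = 0.952 m.

y₁ = 0.952 m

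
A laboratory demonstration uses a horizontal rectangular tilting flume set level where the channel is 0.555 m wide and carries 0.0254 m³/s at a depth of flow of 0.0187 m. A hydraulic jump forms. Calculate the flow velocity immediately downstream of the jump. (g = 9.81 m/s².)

q = Q/b = 0.0254/0.555 = 0.0458 m²/s; V₁ = q/y₁ = 2.45 m/s. Fr₁ = V₁/√(g·y₁) = 5.71.
From the momentum equation for a rectangular channel, y₂/y₁ = ½[√(1 + 8Fr₁²) − 1] = ½[√262.2 − 1] = 7.60.
y₂ = 7.60 × 0.0187 = 0.142 m.
V₂ = q/y₂ = 0.0458/0.142 = 0.322 m/s.

V₂ = 0.322 m/s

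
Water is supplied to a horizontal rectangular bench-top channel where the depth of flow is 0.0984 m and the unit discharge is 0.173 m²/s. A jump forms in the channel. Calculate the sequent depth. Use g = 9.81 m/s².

V₁ = q/y₁ = 0.173/0.0984 = 1.76 m/s. Fr₁ = V₁/√(g·y₁) = 1.76/√(9.81×0.0984) = 1.79.
By Bélanger, y₂/y₁ = ½[√(1 + 8Fr₁²) − 1] = ½[√26.62 − 1] = 2.08.
y₂ = 2.08 × 0.0984 = 0.205 m.

y₂ = 0.205 m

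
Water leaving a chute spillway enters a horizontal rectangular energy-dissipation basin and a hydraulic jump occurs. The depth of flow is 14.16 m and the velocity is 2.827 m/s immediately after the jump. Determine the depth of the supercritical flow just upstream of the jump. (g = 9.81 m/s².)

Fr₂ = V₂/√(g·y₂) = 2.827/√(9.81×14.16) = 0.2399.
Applying the sequent-depth relation in reverse, y₁/y₂ = ½[√(1 + 8Fr₂²) − 1] = ½[√1.4603 − 1] = 0.1042.
y₁ = 0.1042 × 14.16 = 1.476 m.

y₁ = 1.476 m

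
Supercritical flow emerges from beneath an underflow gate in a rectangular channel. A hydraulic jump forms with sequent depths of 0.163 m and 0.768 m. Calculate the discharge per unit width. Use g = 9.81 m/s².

For a rectangular channel the momentum equation gives q² = ½·g·y₁·y₂·(y₁ + y₂) = ½×9.81×0.163×0.768×0.931 = 0.572.
q = √0.572 = 0.756 m²/s.

q = 0.756 m²/s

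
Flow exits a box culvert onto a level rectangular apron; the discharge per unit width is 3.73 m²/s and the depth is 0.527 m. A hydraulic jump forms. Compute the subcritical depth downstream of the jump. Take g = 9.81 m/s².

y₂ = 2.07 m

V₁ = q/y₁ = 3.73/0.527 = 7.08 m/s. Fr₁ = V₁/√(g·y₁) = 7.08/√(9.81×0.527) = 3.11.
Conjugate-depth relation: y₂/y₁ = ½[√(1 + 8Fr₁²) − 1] = ½[√78.52 − 1] = 3.93.
y₂ = 3.93 × 0.527 = 2.07 m.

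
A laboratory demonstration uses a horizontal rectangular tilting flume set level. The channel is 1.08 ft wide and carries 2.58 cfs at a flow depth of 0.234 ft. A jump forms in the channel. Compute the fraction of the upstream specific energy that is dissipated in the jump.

ΔE/E₁ = 0.358 (35.8%)

q = Q/b = 2.58/1.08 = 2.39 ft²/s; V₁ = q/y₁ = 10.2 ft/s. Fr₁ = V₁/√(g·y₁) = 3.72.
Sequent-depth ratio: y₂/y₁ = ½[√(1 + 8Fr₁²) − 1] = ½[√111.7 − 1] = 4.78.
y₂ = 4.78 × 0.234 = 1.12 ft.
E₁ = y₁ + V₁²/2g = 1.85 ft. ΔE = (y₂ − y₁)³/(4y₁y₂) = 0.662 ft. ΔE/E₁ = 0.662/1.85 = 0.358.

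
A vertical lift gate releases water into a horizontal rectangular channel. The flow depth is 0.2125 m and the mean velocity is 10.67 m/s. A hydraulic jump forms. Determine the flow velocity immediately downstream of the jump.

Fr₁ = V₁/√(g·y₁) = 10.67/√(9.81×0.2125) = 7.390.
From the momentum equation for a rectangular channel, y₂/y₁ = ½[√(1 + 8Fr₁²) − 1] = ½[√437.91 − 1] = 9.963.
y₂ = 9.963 × 0.2125 = 2.117 m.
q = V₁·y₁ = 10.67 × 0.2125 = 2.267 m²/s.
V₂ = q/y₂ = 2.267/2.117 = 1.071 m/s.

V₂ = 1.071 m/s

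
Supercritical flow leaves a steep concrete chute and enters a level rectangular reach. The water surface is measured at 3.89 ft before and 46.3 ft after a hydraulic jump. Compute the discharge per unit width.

For a rectangular channel the momentum equation gives q² = ½·g·y₁·y₂·(y₁ + y₂) = ½×32.2×3.89×46.3×50.2 = 145537.
q = √145537 = 381 ft²/s.

q = 381 ft²/s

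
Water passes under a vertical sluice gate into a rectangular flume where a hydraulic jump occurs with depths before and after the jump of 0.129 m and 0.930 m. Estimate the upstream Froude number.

For a rectangular channel the momentum equation gives q² = ½·g·y₁·y₂·(y₁ + y₂) = ½×9.81×0.129×0.930×1.06 = 0.623.
q = √0.623 = 0.789 m²/s.
V₁ = q/y₁ = 6.12 m/s; Fr₁ = V₁/√(g·y₁) = 5.44.

Fr₁ = 5.44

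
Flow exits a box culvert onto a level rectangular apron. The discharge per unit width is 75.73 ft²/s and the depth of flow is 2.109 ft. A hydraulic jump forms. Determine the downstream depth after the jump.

V₁ = q/y₁ = 75.73/2.109 = 35.91 ft/s. Fr₁ = V₁/√(g·y₁) = 35.91/√(32.2×2.109) = 4.357.
From the momentum equation for a rectangular channel, y₂/y₁ = ½[√(1 + 8Fr₁²) − 1] = ½[√152.89 − 1] = 5.683.
y₂ = 5.683 × 2.109 = 11.98 ft.

y₂ = 11.98 ft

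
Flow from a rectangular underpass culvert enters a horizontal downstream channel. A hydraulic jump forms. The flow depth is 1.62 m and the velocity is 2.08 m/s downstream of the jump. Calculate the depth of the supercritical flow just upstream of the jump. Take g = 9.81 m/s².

Fr₂ = V₂/√(g·y₂) = 2.08/√(9.81×1.62) = 0.522.
From the momentum equation (using Fr₂), y₁/y₂ = ½[√(1 + 8Fr₂²) − 1] = ½[√3.178 − 1] = 0.391.
y₁ = 0.391 × 1.62 = 0.634 m.

y₁ = 0.634 m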